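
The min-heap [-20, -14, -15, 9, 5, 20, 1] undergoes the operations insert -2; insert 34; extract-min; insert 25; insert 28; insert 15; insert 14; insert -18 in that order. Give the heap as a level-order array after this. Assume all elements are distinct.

[-18, -14, -15, -2, 5, 1, 34, 9, 25, 28, 15, 20, 14]

insert -2:
  append -2 at index 7 → [-20, -14, -15, 9, 5, 20, 1, -2]
  -2 < parent 9 at index 3, swap → [-20, -14, -15, -2, 5, 20, 1, 9]
insert 34:
  append 34 at index 8 → [-20, -14, -15, -2, 5, 20, 1, 9, 34] (no swap needed)
extract-min → returns -20:
  remove root -20; move last element 34 to root → [34, -14, -15, -2, 5, 20, 1, 9]
  34 vs smaller child -15 at index 2, swap → [-15, -14, 34, -2, 5, 20, 1, 9]
  34 vs smaller child 1 at index 6, swap → [-15, -14, 1, -2, 5, 20, 34, 9]
insert 25:
  append 25 at index 8 → [-15, -14, 1, -2, 5, 20, 34, 9, 25] (no swap needed)
insert 28:
  append 28 at index 9 → [-15, -14, 1, -2, 5, 20, 34, 9, 25, 28] (no swap needed)
insert 15:
  append 15 at index 10 → [-15, -14, 1, -2, 5, 20, 34, 9, 25, 28, 15] (no swap needed)
insert 14:
  append 14 at index 11 → [-15, -14, 1, -2, 5, 20, 34, 9, 25, 28, 15, 14]
  14 < parent 20 at index 5, swap → [-15, -14, 1, -2, 5, 14, 34, 9, 25, 28, 15, 20]
insert -18:
  append -18 at index 12 → [-15, -14, 1, -2, 5, 14, 34, 9, 25, 28, 15, 20, -18]
  -18 < parent 14 at index 5, swap → [-15, -14, 1, -2, 5, -18, 34, 9, 25, 28, 15, 20, 14]
  -18 < parent 1 at index 2, swap → [-15, -14, -18, -2, 5, 1, 34, 9, 25, 28, 15, 20, 14]
  -18 < parent -15 at index 0, swap → [-18, -14, -15, -2, 5, 1, 34, 9, 25, 28, 15, 20, 14]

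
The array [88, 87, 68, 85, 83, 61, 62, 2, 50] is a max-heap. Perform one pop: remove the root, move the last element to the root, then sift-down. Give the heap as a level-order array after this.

[87, 85, 68, 50, 83, 61, 62, 2]

remove root 88; move last element 50 to root → [50, 87, 68, 85, 83, 61, 62, 2]
50 vs larger child 87 at index 1, swap → [87, 50, 68, 85, 83, 61, 62, 2]
50 vs larger child 85 at index 3, swap → [87, 85, 68, 50, 83, 61, 62, 2]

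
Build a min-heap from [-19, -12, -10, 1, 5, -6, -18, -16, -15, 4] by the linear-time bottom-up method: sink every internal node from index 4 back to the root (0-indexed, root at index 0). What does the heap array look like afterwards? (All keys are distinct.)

sift down from index 4:
  5 vs only child 4 at index 9, swap → [-19, -12, -10, 1, 4, -6, -18, -16, -15, 5]
sift down from index 3:
  1 vs smaller child -16 at index 7, swap → [-19, -12, -10, -16, 4, -6, -18, 1, -15, 5]
sift down from index 2:
  -10 vs smaller child -18 at index 6, swap → [-19, -12, -18, -16, 4, -6, -10, 1, -15, 5]
sift down from index 1:
  -12 vs smaller child -16 at index 3, swap → [-19, -16, -18, -12, 4, -6, -10, 1, -15, 5]
  -12 vs smaller child -15 at index 8, swap → [-19, -16, -18, -15, 4, -6, -10, 1, -12, 5]
sift down from index 0: already satisfies heap property

[-19, -16, -18, -15, 4, -6, -10, 1, -12, 5]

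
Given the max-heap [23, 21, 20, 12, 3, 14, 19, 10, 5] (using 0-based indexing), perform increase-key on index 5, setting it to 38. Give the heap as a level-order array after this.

[38, 21, 23, 12, 3, 20, 19, 10, 5]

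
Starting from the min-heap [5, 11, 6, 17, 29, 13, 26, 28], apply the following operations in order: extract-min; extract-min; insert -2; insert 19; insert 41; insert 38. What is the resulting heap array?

extract-min → returns 5:
  remove root 5; move last element 28 to root → [28, 11, 6, 17, 29, 13, 26]
  28 vs smaller child 6 at index 2, swap → [6, 11, 28, 17, 29, 13, 26]
  28 vs smaller child 13 at index 5, swap → [6, 11, 13, 17, 29, 28, 26]
extract-min → returns 6:
  remove root 6; move last element 26 to root → [26, 11, 13, 17, 29, 28]
  26 vs smaller child 11 at index 1, swap → [11, 26, 13, 17, 29, 28]
  26 vs smaller child 17 at index 3, swap → [11, 17, 13, 26, 29, 28]
insert -2:
  append -2 at index 6 → [11, 17, 13, 26, 29, 28, -2]
  -2 < parent 13 at index 2, swap → [11, 17, -2, 26, 29, 28, 13]
  -2 < parent 11 at index 0, swap → [-2, 17, 11, 26, 29, 28, 13]
insert 19:
  append 19 at index 7 → [-2, 17, 11, 26, 29, 28, 13, 19]
  19 < parent 26 at index 3, swap → [-2, 17, 11, 19, 29, 28, 13, 26]
insert 41:
  append 41 at index 8 → [-2, 17, 11, 19, 29, 28, 13, 26, 41] (no swap needed)
insert 38:
  append 38 at index 9 → [-2, 17, 11, 19, 29, 28, 13, 26, 41, 38] (no swap needed)

[-2, 17, 11, 19, 29, 28, 13, 26, 41, 38]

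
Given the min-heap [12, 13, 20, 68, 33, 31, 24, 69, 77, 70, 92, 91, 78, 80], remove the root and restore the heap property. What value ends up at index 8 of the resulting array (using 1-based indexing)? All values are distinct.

remove root 12; move last element 80 to root → [80, 13, 20, 68, 33, 31, 24, 69, 77, 70, 92, 91, 78]
80 vs smaller child 13 at index 2, swap → [13, 80, 20, 68, 33, 31, 24, 69, 77, 70, 92, 91, 78]
80 vs smaller child 33 at index 5, swap → [13, 33, 20, 68, 80, 31, 24, 69, 77, 70, 92, 91, 78]
80 vs smaller child 70 at index 10, swap → [13, 33, 20, 68, 70, 31, 24, 69, 77, 80, 92, 91, 78]
resulting array: [13, 33, 20, 68, 70, 31, 24, 69, 77, 80, 92, 91, 78]

69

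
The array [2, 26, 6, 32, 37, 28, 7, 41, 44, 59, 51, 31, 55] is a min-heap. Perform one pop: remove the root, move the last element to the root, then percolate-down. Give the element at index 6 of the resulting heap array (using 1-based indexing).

remove root 2; move last element 55 to root → [55, 26, 6, 32, 37, 28, 7, 41, 44, 59, 51, 31]
55 vs smaller child 6 at index 3, swap → [6, 26, 55, 32, 37, 28, 7, 41, 44, 59, 51, 31]
55 vs smaller child 7 at index 7, swap → [6, 26, 7, 32, 37, 28, 55, 41, 44, 59, 51, 31]
resulting array: [6, 26, 7, 32, 37, 28, 55, 41, 44, 59, 51, 31]

28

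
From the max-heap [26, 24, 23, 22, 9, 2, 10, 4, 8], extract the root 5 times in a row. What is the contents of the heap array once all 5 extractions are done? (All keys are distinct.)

[9, 8, 2, 4]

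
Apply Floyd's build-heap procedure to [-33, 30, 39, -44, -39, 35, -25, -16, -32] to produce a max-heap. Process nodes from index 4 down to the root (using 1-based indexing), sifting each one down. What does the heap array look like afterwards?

[39, 30, 35, -16, -39, -33, -25, -44, -32]

sift down from index 4:
  -44 vs larger child -16 at index 8, swap → [-33, 30, 39, -16, -39, 35, -25, -44, -32]
sift down from index 3: already satisfies heap property
sift down from index 2: already satisfies heap property
sift down from index 1:
  -33 vs larger child 39 at index 3, swap → [39, 30, -33, -16, -39, 35, -25, -44, -32]
  -33 vs larger child 35 at index 6, swap → [39, 30, 35, -16, -39, -33, -25, -44, -32]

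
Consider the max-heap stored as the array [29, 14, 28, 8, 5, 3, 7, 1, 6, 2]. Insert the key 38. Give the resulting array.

[38, 29, 28, 8, 14, 3, 7, 1, 6, 2, 5]

append 38 at index 10 → [29, 14, 28, 8, 5, 3, 7, 1, 6, 2, 38]
38 > parent 5 at index 4, swap → [29, 14, 28, 8, 38, 3, 7, 1, 6, 2, 5]
38 > parent 14 at index 1, swap → [29, 38, 28, 8, 14, 3, 7, 1, 6, 2, 5]
38 > parent 29 at index 0, swap → [38, 29, 28, 8, 14, 3, 7, 1, 6, 2, 5]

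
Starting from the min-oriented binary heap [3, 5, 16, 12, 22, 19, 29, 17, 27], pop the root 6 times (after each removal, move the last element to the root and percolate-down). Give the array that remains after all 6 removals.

[22, 27, 29]

extract-min #1 returns 3:
  remove root 3; move last element 27 to root → [27, 5, 16, 12, 22, 19, 29, 17]
  27 vs smaller child 5 at index 1, swap → [5, 27, 16, 12, 22, 19, 29, 17]
  27 vs smaller child 12 at index 3, swap → [5, 12, 16, 27, 22, 19, 29, 17]
  27 vs only child 17 at index 7, swap → [5, 12, 16, 17, 22, 19, 29, 27]
extract-min #2 returns 5:
  remove root 5; move last element 27 to root → [27, 12, 16, 17, 22, 19, 29]
  27 vs smaller child 12 at index 1, swap → [12, 27, 16, 17, 22, 19, 29]
  27 vs smaller child 17 at index 3, swap → [12, 17, 16, 27, 22, 19, 29]
extract-min #3 returns 12:
  remove root 12; move last element 29 to root → [29, 17, 16, 27, 22, 19]
  29 vs smaller child 16 at index 2, swap → [16, 17, 29, 27, 22, 19]
  29 vs only child 19 at index 5, swap → [16, 17, 19, 27, 22, 29]
extract-min #4 returns 16:
  remove root 16; move last element 29 to root → [29, 17, 19, 27, 22]
  29 vs smaller child 17 at index 1, swap → [17, 29, 19, 27, 22]
  29 vs smaller child 22 at index 4, swap → [17, 22, 19, 27, 29]
extract-min #5 returns 17:
  remove root 17; move last element 29 to root → [29, 22, 19, 27]
  29 vs smaller child 19 at index 2, swap → [19, 22, 29, 27]
extract-min #6 returns 19:
  remove root 19; move last element 27 to root → [27, 22, 29]
  27 vs smaller child 22 at index 1, swap → [22, 27, 29]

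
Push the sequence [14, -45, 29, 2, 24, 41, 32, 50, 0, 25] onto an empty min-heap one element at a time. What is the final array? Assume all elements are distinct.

[-45, 0, 29, 2, 24, 41, 32, 50, 14, 25]

Insert 14:
  append 14 at index 0 → [14] (no swap needed)
Insert -45:
  append -45 at index 1 → [14, -45]
  -45 < parent 14 at index 0, swap → [-45, 14]
Insert 29:
  append 29 at index 2 → [-45, 14, 29] (no swap needed)
Insert 2:
  append 2 at index 3 → [-45, 14, 29, 2]
  2 < parent 14 at index 1, swap → [-45, 2, 29, 14]
Insert 24:
  append 24 at index 4 → [-45, 2, 29, 14, 24] (no swap needed)
Insert 41:
  append 41 at index 5 → [-45, 2, 29, 14, 24, 41] (no swap needed)
Insert 32:
  append 32 at index 6 → [-45, 2, 29, 14, 24, 41, 32] (no swap needed)
Insert 50:
  append 50 at index 7 → [-45, 2, 29, 14, 24, 41, 32, 50] (no swap needed)
Insert 0:
  append 0 at index 8 → [-45, 2, 29, 14, 24, 41, 32, 50, 0]
  0 < parent 14 at index 3, swap → [-45, 2, 29, 0, 24, 41, 32, 50, 14]
  0 < parent 2 at index 1, swap → [-45, 0, 29, 2, 24, 41, 32, 50, 14]
Insert 25:
  append 25 at index 9 → [-45, 0, 29, 2, 24, 41, 32, 50, 14, 25] (no swap needed)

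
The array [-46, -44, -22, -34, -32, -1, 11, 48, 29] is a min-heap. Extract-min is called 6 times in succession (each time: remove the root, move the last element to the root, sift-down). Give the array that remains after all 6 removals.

[11, 29, 48]

extract-min #1 returns -46:
  remove root -46; move last element 29 to root → [29, -44, -22, -34, -32, -1, 11, 48]
  29 vs smaller child -44 at index 1, swap → [-44, 29, -22, -34, -32, -1, 11, 48]
  29 vs smaller child -34 at index 3, swap → [-44, -34, -22, 29, -32, -1, 11, 48]
extract-min #2 returns -44:
  remove root -44; move last element 48 to root → [48, -34, -22, 29, -32, -1, 11]
  48 vs smaller child -34 at index 1, swap → [-34, 48, -22, 29, -32, -1, 11]
  48 vs smaller child -32 at index 4, swap → [-34, -32, -22, 29, 48, -1, 11]
extract-min #3 returns -34:
  remove root -34; move last element 11 to root → [11, -32, -22, 29, 48, -1]
  11 vs smaller child -32 at index 1, swap → [-32, 11, -22, 29, 48, -1]
extract-min #4 returns -32:
  remove root -32; move last element -1 to root → [-1, 11, -22, 29, 48]
  -1 vs smaller child -22 at index 2, swap → [-22, 11, -1, 29, 48]
extract-min #5 returns -22:
  remove root -22; move last element 48 to root → [48, 11, -1, 29]
  48 vs smaller child -1 at index 2, swap → [-1, 11, 48, 29]
extract-min #6 returns -1:
  remove root -1; move last element 29 to root → [29, 11, 48]
  29 vs smaller child 11 at index 1, swap → [11, 29, 48]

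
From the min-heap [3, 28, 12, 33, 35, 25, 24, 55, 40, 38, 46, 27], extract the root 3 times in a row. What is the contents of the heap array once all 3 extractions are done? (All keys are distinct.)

[25, 28, 27, 33, 35, 46, 38, 55, 40]

extract-min #1 returns 3:
  remove root 3; move last element 27 to root → [27, 28, 12, 33, 35, 25, 24, 55, 40, 38, 46]
  27 vs smaller child 12 at index 2, swap → [12, 28, 27, 33, 35, 25, 24, 55, 40, 38, 46]
  27 vs smaller child 24 at index 6, swap → [12, 28, 24, 33, 35, 25, 27, 55, 40, 38, 46]
extract-min #2 returns 12:
  remove root 12; move last element 46 to root → [46, 28, 24, 33, 35, 25, 27, 55, 40, 38]
  46 vs smaller child 24 at index 2, swap → [24, 28, 46, 33, 35, 25, 27, 55, 40, 38]
  46 vs smaller child 25 at index 5, swap → [24, 28, 25, 33, 35, 46, 27, 55, 40, 38]
extract-min #3 returns 24:
  remove root 24; move last element 38 to root → [38, 28, 25, 33, 35, 46, 27, 55, 40]
  38 vs smaller child 25 at index 2, swap → [25, 28, 38, 33, 35, 46, 27, 55, 40]
  38 vs smaller child 27 at index 6, swap → [25, 28, 27, 33, 35, 46, 38, 55, 40]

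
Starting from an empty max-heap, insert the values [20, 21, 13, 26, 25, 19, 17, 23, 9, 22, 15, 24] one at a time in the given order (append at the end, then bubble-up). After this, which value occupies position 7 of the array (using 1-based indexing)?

17

Insert 20:
  append 20 at index 1 → [20] (no swap needed)
Insert 21:
  append 21 at index 2 → [20, 21]
  21 > parent 20 at index 1, swap → [21, 20]
Insert 13:
  append 13 at index 3 → [21, 20, 13] (no swap needed)
Insert 26:
  append 26 at index 4 → [21, 20, 13, 26]
  26 > parent 20 at index 2, swap → [21, 26, 13, 20]
  26 > parent 21 at index 1, swap → [26, 21, 13, 20]
Insert 25:
  append 25 at index 5 → [26, 21, 13, 20, 25]
  25 > parent 21 at index 2, swap → [26, 25, 13, 20, 21]
Insert 19:
  append 19 at index 6 → [26, 25, 13, 20, 21, 19]
  19 > parent 13 at index 3, swap → [26, 25, 19, 20, 21, 13]
Insert 17:
  append 17 at index 7 → [26, 25, 19, 20, 21, 13, 17] (no swap needed)
Insert 23:
  append 23 at index 8 → [26, 25, 19, 20, 21, 13, 17, 23]
  23 > parent 20 at index 4, swap → [26, 25, 19, 23, 21, 13, 17, 20]
Insert 9:
  append 9 at index 9 → [26, 25, 19, 23, 21, 13, 17, 20, 9] (no swap needed)
Insert 22:
  append 22 at index 10 → [26, 25, 19, 23, 21, 13, 17, 20, 9, 22]
  22 > parent 21 at index 5, swap → [26, 25, 19, 23, 22, 13, 17, 20, 9, 21]
Insert 15:
  append 15 at index 11 → [26, 25, 19, 23, 22, 13, 17, 20, 9, 21, 15] (no swap needed)
Insert 24:
  append 24 at index 12 → [26, 25, 19, 23, 22, 13, 17, 20, 9, 21, 15, 24]
  24 > parent 13 at index 6, swap → [26, 25, 19, 23, 22, 24, 17, 20, 9, 21, 15, 13]
  24 > parent 19 at index 3, swap → [26, 25, 24, 23, 22, 19, 17, 20, 9, 21, 15, 13]
resulting array: [26, 25, 24, 23, 22, 19, 17, 20, 9, 21, 15, 13]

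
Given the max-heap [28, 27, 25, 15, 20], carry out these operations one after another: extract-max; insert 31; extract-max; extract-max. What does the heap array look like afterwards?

extract-max → returns 28:
  remove root 28; move last element 20 to root → [20, 27, 25, 15]
  20 vs larger child 27 at index 1, swap → [27, 20, 25, 15]
insert 31:
  append 31 at index 4 → [27, 20, 25, 15, 31]
  31 > parent 20 at index 1, swap → [27, 31, 25, 15, 20]
  31 > parent 27 at index 0, swap → [31, 27, 25, 15, 20]
extract-max → returns 31:
  remove root 31; move last element 20 to root → [20, 27, 25, 15]
  20 vs larger child 27 at index 1, swap → [27, 20, 25, 15]
extract-max → returns 27:
  remove root 27; move last element 15 to root → [15, 20, 25]
  15 vs larger child 25 at index 2, swap → [25, 20, 15]

[25, 20, 15]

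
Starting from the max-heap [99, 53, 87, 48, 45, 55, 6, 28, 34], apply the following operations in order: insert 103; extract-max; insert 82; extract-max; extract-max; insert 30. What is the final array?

[82, 53, 55, 48, 34, 45, 6, 28, 30]

insert 103:
  append 103 at index 9 → [99, 53, 87, 48, 45, 55, 6, 28, 34, 103]
  103 > parent 45 at index 4, swap → [99, 53, 87, 48, 103, 55, 6, 28, 34, 45]
  103 > parent 53 at index 1, swap → [99, 103, 87, 48, 53, 55, 6, 28, 34, 45]
  103 > parent 99 at index 0, swap → [103, 99, 87, 48, 53, 55, 6, 28, 34, 45]
extract-max → returns 103:
  remove root 103; move last element 45 to root → [45, 99, 87, 48, 53, 55, 6, 28, 34]
  45 vs larger child 99 at index 1, swap → [99, 45, 87, 48, 53, 55, 6, 28, 34]
  45 vs larger child 53 at index 4, swap → [99, 53, 87, 48, 45, 55, 6, 28, 34]
insert 82:
  append 82 at index 9 → [99, 53, 87, 48, 45, 55, 6, 28, 34, 82]
  82 > parent 45 at index 4, swap → [99, 53, 87, 48, 82, 55, 6, 28, 34, 45]
  82 > parent 53 at index 1, swap → [99, 82, 87, 48, 53, 55, 6, 28, 34, 45]
extract-max → returns 99:
  remove root 99; move last element 45 to root → [45, 82, 87, 48, 53, 55, 6, 28, 34]
  45 vs larger child 87 at index 2, swap → [87, 82, 45, 48, 53, 55, 6, 28, 34]
  45 vs larger child 55 at index 5, swap → [87, 82, 55, 48, 53, 45, 6, 28, 34]
extract-max → returns 87:
  remove root 87; move last element 34 to root → [34, 82, 55, 48, 53, 45, 6, 28]
  34 vs larger child 82 at index 1, swap → [82, 34, 55, 48, 53, 45, 6, 28]
  34 vs larger child 53 at index 4, swap → [82, 53, 55, 48, 34, 45, 6, 28]
insert 30:
  append 30 at index 8 → [82, 53, 55, 48, 34, 45, 6, 28, 30] (no swap needed)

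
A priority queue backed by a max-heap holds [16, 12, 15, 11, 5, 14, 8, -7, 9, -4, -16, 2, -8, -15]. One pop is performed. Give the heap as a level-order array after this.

[15, 12, 14, 11, 5, 2, 8, -7, 9, -4, -16, -15, -8]

remove root 16; move last element -15 to root → [-15, 12, 15, 11, 5, 14, 8, -7, 9, -4, -16, 2, -8]
-15 vs larger child 15 at index 2, swap → [15, 12, -15, 11, 5, 14, 8, -7, 9, -4, -16, 2, -8]
-15 vs larger child 14 at index 5, swap → [15, 12, 14, 11, 5, -15, 8, -7, 9, -4, -16, 2, -8]
-15 vs larger child 2 at index 11, swap → [15, 12, 14, 11, 5, 2, 8, -7, 9, -4, -16, -15, -8]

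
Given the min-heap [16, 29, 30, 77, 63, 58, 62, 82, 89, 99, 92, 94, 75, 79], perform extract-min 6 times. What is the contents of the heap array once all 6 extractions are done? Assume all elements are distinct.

extract-min #1 returns 16:
  remove root 16; move last element 79 to root → [79, 29, 30, 77, 63, 58, 62, 82, 89, 99, 92, 94, 75]
  79 vs smaller child 29 at index 1, swap → [29, 79, 30, 77, 63, 58, 62, 82, 89, 99, 92, 94, 75]
  79 vs smaller child 63 at index 4, swap → [29, 63, 30, 77, 79, 58, 62, 82, 89, 99, 92, 94, 75]
extract-min #2 returns 29:
  remove root 29; move last element 75 to root → [75, 63, 30, 77, 79, 58, 62, 82, 89, 99, 92, 94]
  75 vs smaller child 30 at index 2, swap → [30, 63, 75, 77, 79, 58, 62, 82, 89, 99, 92, 94]
  75 vs smaller child 58 at index 5, swap → [30, 63, 58, 77, 79, 75, 62, 82, 89, 99, 92, 94]
extract-min #3 returns 30:
  remove root 30; move last element 94 to root → [94, 63, 58, 77, 79, 75, 62, 82, 89, 99, 92]
  94 vs smaller child 58 at index 2, swap → [58, 63, 94, 77, 79, 75, 62, 82, 89, 99, 92]
  94 vs smaller child 62 at index 6, swap → [58, 63, 62, 77, 79, 75, 94, 82, 89, 99, 92]
extract-min #4 returns 58:
  remove root 58; move last element 92 to root → [92, 63, 62, 77, 79, 75, 94, 82, 89, 99]
  92 vs smaller child 62 at index 2, swap → [62, 63, 92, 77, 79, 75, 94, 82, 89, 99]
  92 vs smaller child 75 at index 5, swap → [62, 63, 75, 77, 79, 92, 94, 82, 89, 99]
extract-min #5 returns 62:
  remove root 62; move last element 99 to root → [99, 63, 75, 77, 79, 92, 94, 82, 89]
  99 vs smaller child 63 at index 1, swap → [63, 99, 75, 77, 79, 92, 94, 82, 89]
  99 vs smaller child 77 at index 3, swap → [63, 77, 75, 99, 79, 92, 94, 82, 89]
  99 vs smaller child 82 at index 7, swap → [63, 77, 75, 82, 79, 92, 94, 99, 89]
extract-min #6 returns 63:
  remove root 63; move last element 89 to root → [89, 77, 75, 82, 79, 92, 94, 99]
  89 vs smaller child 75 at index 2, swap → [75, 77, 89, 82, 79, 92, 94, 99]

[75, 77, 89, 82, 79, 92, 94, 99]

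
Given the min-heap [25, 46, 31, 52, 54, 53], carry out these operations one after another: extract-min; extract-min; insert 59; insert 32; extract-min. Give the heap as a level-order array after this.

[46, 52, 53, 54, 59]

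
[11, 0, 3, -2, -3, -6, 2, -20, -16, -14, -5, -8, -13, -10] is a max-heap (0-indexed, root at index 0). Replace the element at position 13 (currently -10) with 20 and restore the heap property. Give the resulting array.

[20, 0, 11, -2, -3, -6, 3, -20, -16, -14, -5, -8, -13, 2]

set index 13 from -10 to 20 → [11, 0, 3, -2, -3, -6, 2, -20, -16, -14, -5, -8, -13, 20]
20 > parent 2 at index 6, swap → [11, 0, 3, -2, -3, -6, 20, -20, -16, -14, -5, -8, -13, 2]
20 > parent 3 at index 2, swap → [11, 0, 20, -2, -3, -6, 3, -20, -16, -14, -5, -8, -13, 2]
20 > parent 11 at index 0, swap → [20, 0, 11, -2, -3, -6, 3, -20, -16, -14, -5, -8, -13, 2]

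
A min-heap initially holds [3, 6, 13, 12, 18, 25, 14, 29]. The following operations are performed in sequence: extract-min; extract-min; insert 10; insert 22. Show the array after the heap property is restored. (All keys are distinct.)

[10, 14, 12, 22, 18, 25, 13, 29]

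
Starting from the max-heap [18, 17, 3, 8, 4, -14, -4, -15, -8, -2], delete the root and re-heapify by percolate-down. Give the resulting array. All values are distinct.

[17, 8, 3, -2, 4, -14, -4, -15, -8]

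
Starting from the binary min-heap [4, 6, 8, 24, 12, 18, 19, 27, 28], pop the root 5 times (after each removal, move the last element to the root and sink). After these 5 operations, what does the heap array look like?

extract-min #1 returns 4:
  remove root 4; move last element 28 to root → [28, 6, 8, 24, 12, 18, 19, 27]
  28 vs smaller child 6 at index 1, swap → [6, 28, 8, 24, 12, 18, 19, 27]
  28 vs smaller child 12 at index 4, swap → [6, 12, 8, 24, 28, 18, 19, 27]
extract-min #2 returns 6:
  remove root 6; move last element 27 to root → [27, 12, 8, 24, 28, 18, 19]
  27 vs smaller child 8 at index 2, swap → [8, 12, 27, 24, 28, 18, 19]
  27 vs smaller child 18 at index 5, swap → [8, 12, 18, 24, 28, 27, 19]
extract-min #3 returns 8:
  remove root 8; move last element 19 to root → [19, 12, 18, 24, 28, 27]
  19 vs smaller child 12 at index 1, swap → [12, 19, 18, 24, 28, 27]
extract-min #4 returns 12:
  remove root 12; move last element 27 to root → [27, 19, 18, 24, 28]
  27 vs smaller child 18 at index 2, swap → [18, 19, 27, 24, 28]
extract-min #5 returns 18:
  remove root 18; move last element 28 to root → [28, 19, 27, 24]
  28 vs smaller child 19 at index 1, swap → [19, 28, 27, 24]
  28 vs only child 24 at index 3, swap → [19, 24, 27, 28]

[19, 24, 27, 28]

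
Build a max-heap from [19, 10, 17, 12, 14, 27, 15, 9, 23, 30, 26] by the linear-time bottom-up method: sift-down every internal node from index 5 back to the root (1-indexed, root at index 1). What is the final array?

[30, 26, 27, 23, 19, 17, 15, 9, 12, 14, 10]

sift down from index 5:
  14 vs larger child 30 at index 10, swap → [19, 10, 17, 12, 30, 27, 15, 9, 23, 14, 26]
sift down from index 4:
  12 vs larger child 23 at index 9, swap → [19, 10, 17, 23, 30, 27, 15, 9, 12, 14, 26]
sift down from index 3:
  17 vs larger child 27 at index 6, swap → [19, 10, 27, 23, 30, 17, 15, 9, 12, 14, 26]
sift down from index 2:
  10 vs larger child 30 at index 5, swap → [19, 30, 27, 23, 10, 17, 15, 9, 12, 14, 26]
  10 vs larger child 26 at index 11, swap → [19, 30, 27, 23, 26, 17, 15, 9, 12, 14, 10]
sift down from index 1:
  19 vs larger child 30 at index 2, swap → [30, 19, 27, 23, 26, 17, 15, 9, 12, 14, 10]
  19 vs larger child 26 at index 5, swap → [30, 26, 27, 23, 19, 17, 15, 9, 12, 14, 10]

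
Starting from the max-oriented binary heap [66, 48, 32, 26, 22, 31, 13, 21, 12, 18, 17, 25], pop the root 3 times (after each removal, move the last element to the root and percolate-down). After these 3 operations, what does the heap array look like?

[31, 26, 18, 25, 22, 17, 13, 21, 12]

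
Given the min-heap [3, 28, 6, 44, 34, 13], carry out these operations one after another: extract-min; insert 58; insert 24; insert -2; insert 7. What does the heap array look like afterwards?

[-2, 6, 13, 7, 34, 58, 24, 44, 28]

extract-min → returns 3:
  remove root 3; move last element 13 to root → [13, 28, 6, 44, 34]
  13 vs smaller child 6 at index 2, swap → [6, 28, 13, 44, 34]
insert 58:
  append 58 at index 5 → [6, 28, 13, 44, 34, 58] (no swap needed)
insert 24:
  append 24 at index 6 → [6, 28, 13, 44, 34, 58, 24] (no swap needed)
insert -2:
  append -2 at index 7 → [6, 28, 13, 44, 34, 58, 24, -2]
  -2 < parent 44 at index 3, swap → [6, 28, 13, -2, 34, 58, 24, 44]
  -2 < parent 28 at index 1, swap → [6, -2, 13, 28, 34, 58, 24, 44]
  -2 < parent 6 at index 0, swap → [-2, 6, 13, 28, 34, 58, 24, 44]
insert 7:
  append 7 at index 8 → [-2, 6, 13, 28, 34, 58, 24, 44, 7]
  7 < parent 28 at index 3, swap → [-2, 6, 13, 7, 34, 58, 24, 44, 28]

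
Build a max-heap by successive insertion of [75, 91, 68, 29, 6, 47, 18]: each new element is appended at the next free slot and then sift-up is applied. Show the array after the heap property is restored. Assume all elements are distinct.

[91, 75, 68, 29, 6, 47, 18]

Insert 75:
  append 75 at index 0 → [75] (no swap needed)
Insert 91:
  append 91 at index 1 → [75, 91]
  91 > parent 75 at index 0, swap → [91, 75]
Insert 68:
  append 68 at index 2 → [91, 75, 68] (no swap needed)
Insert 29:
  append 29 at index 3 → [91, 75, 68, 29] (no swap needed)
Insert 6:
  append 6 at index 4 → [91, 75, 68, 29, 6] (no swap needed)
Insert 47:
  append 47 at index 5 → [91, 75, 68, 29, 6, 47] (no swap needed)
Insert 18:
  append 18 at index 6 → [91, 75, 68, 29, 6, 47, 18] (no swap needed)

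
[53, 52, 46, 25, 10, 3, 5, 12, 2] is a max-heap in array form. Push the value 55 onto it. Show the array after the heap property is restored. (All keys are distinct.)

append 55 at index 9 → [53, 52, 46, 25, 10, 3, 5, 12, 2, 55]
55 > parent 10 at index 4, swap → [53, 52, 46, 25, 55, 3, 5, 12, 2, 10]
55 > parent 52 at index 1, swap → [53, 55, 46, 25, 52, 3, 5, 12, 2, 10]
55 > parent 53 at index 0, swap → [55, 53, 46, 25, 52, 3, 5, 12, 2, 10]

[55, 53, 46, 25, 52, 3, 5, 12, 2, 10]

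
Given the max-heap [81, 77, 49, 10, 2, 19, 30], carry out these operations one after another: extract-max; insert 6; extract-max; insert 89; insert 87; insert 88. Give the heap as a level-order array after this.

[89, 88, 49, 87, 2, 6, 19, 10, 30]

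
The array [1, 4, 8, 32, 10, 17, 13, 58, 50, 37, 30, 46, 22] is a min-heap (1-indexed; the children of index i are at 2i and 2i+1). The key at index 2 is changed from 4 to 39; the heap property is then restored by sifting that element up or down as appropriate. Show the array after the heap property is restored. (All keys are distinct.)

[1, 10, 8, 32, 30, 17, 13, 58, 50, 37, 39, 46, 22]

set index 2 from 4 to 39 → [1, 39, 8, 32, 10, 17, 13, 58, 50, 37, 30, 46, 22]
39 vs smaller child 10 at index 5, swap → [1, 10, 8, 32, 39, 17, 13, 58, 50, 37, 30, 46, 22]
39 vs smaller child 30 at index 11, swap → [1, 10, 8, 32, 30, 17, 13, 58, 50, 37, 39, 46, 22]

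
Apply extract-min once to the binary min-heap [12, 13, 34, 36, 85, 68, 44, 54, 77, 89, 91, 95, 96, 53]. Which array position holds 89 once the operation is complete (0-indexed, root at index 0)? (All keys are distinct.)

9

remove root 12; move last element 53 to root → [53, 13, 34, 36, 85, 68, 44, 54, 77, 89, 91, 95, 96]
53 vs smaller child 13 at index 1, swap → [13, 53, 34, 36, 85, 68, 44, 54, 77, 89, 91, 95, 96]
53 vs smaller child 36 at index 3, swap → [13, 36, 34, 53, 85, 68, 44, 54, 77, 89, 91, 95, 96]
resulting array: [13, 36, 34, 53, 85, 68, 44, 54, 77, 89, 91, 95, 96]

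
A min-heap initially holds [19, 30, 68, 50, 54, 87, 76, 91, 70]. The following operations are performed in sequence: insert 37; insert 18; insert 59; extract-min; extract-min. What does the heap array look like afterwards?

[30, 37, 59, 50, 54, 68, 76, 91, 70, 87]

insert 37:
  append 37 at index 9 → [19, 30, 68, 50, 54, 87, 76, 91, 70, 37]
  37 < parent 54 at index 4, swap → [19, 30, 68, 50, 37, 87, 76, 91, 70, 54]
insert 18:
  append 18 at index 10 → [19, 30, 68, 50, 37, 87, 76, 91, 70, 54, 18]
  18 < parent 37 at index 4, swap → [19, 30, 68, 50, 18, 87, 76, 91, 70, 54, 37]
  18 < parent 30 at index 1, swap → [19, 18, 68, 50, 30, 87, 76, 91, 70, 54, 37]
  18 < parent 19 at index 0, swap → [18, 19, 68, 50, 30, 87, 76, 91, 70, 54, 37]
insert 59:
  append 59 at index 11 → [18, 19, 68, 50, 30, 87, 76, 91, 70, 54, 37, 59]
  59 < parent 87 at index 5, swap → [18, 19, 68, 50, 30, 59, 76, 91, 70, 54, 37, 87]
  59 < parent 68 at index 2, swap → [18, 19, 59, 50, 30, 68, 76, 91, 70, 54, 37, 87]
extract-min → returns 18:
  remove root 18; move last element 87 to root → [87, 19, 59, 50, 30, 68, 76, 91, 70, 54, 37]
  87 vs smaller child 19 at index 1, swap → [19, 87, 59, 50, 30, 68, 76, 91, 70, 54, 37]
  87 vs smaller child 30 at index 4, swap → [19, 30, 59, 50, 87, 68, 76, 91, 70, 54, 37]
  87 vs smaller child 37 at index 10, swap → [19, 30, 59, 50, 37, 68, 76, 91, 70, 54, 87]
extract-min → returns 19:
  remove root 19; move last element 87 to root → [87, 30, 59, 50, 37, 68, 76, 91, 70, 54]
  87 vs smaller child 30 at index 1, swap → [30, 87, 59, 50, 37, 68, 76, 91, 70, 54]
  87 vs smaller child 37 at index 4, swap → [30, 37, 59, 50, 87, 68, 76, 91, 70, 54]
  87 vs only child 54 at index 9, swap → [30, 37, 59, 50, 54, 68, 76, 91, 70, 87]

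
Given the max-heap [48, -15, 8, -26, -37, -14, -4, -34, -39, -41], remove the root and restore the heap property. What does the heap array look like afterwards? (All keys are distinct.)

remove root 48; move last element -41 to root → [-41, -15, 8, -26, -37, -14, -4, -34, -39]
-41 vs larger child 8 at index 2, swap → [8, -15, -41, -26, -37, -14, -4, -34, -39]
-41 vs larger child -4 at index 6, swap → [8, -15, -4, -26, -37, -14, -41, -34, -39]

[8, -15, -4, -26, -37, -14, -41, -34, -39]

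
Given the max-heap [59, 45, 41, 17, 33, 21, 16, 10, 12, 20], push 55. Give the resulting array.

append 55 at index 10 → [59, 45, 41, 17, 33, 21, 16, 10, 12, 20, 55]
55 > parent 33 at index 4, swap → [59, 45, 41, 17, 55, 21, 16, 10, 12, 20, 33]
55 > parent 45 at index 1, swap → [59, 55, 41, 17, 45, 21, 16, 10, 12, 20, 33]

[59, 55, 41, 17, 45, 21, 16, 10, 12, 20, 33]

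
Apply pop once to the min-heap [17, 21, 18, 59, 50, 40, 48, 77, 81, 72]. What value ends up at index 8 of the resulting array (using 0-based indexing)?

remove root 17; move last element 72 to root → [72, 21, 18, 59, 50, 40, 48, 77, 81]
72 vs smaller child 18 at index 2, swap → [18, 21, 72, 59, 50, 40, 48, 77, 81]
72 vs smaller child 40 at index 5, swap → [18, 21, 40, 59, 50, 72, 48, 77, 81]
resulting array: [18, 21, 40, 59, 50, 72, 48, 77, 81]

81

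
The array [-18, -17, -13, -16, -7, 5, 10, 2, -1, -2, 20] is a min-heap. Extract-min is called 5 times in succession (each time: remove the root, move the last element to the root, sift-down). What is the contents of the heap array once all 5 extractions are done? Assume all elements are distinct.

[-2, -1, 5, 10, 2, 20]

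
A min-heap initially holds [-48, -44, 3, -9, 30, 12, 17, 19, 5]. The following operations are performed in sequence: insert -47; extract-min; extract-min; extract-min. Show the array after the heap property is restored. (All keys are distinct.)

[-9, 5, 3, 19, 30, 12, 17]

insert -47:
  append -47 at index 9 → [-48, -44, 3, -9, 30, 12, 17, 19, 5, -47]
  -47 < parent 30 at index 4, swap → [-48, -44, 3, -9, -47, 12, 17, 19, 5, 30]
  -47 < parent -44 at index 1, swap → [-48, -47, 3, -9, -44, 12, 17, 19, 5, 30]
extract-min → returns -48:
  remove root -48; move last element 30 to root → [30, -47, 3, -9, -44, 12, 17, 19, 5]
  30 vs smaller child -47 at index 1, swap → [-47, 30, 3, -9, -44, 12, 17, 19, 5]
  30 vs smaller child -44 at index 4, swap → [-47, -44, 3, -9, 30, 12, 17, 19, 5]
extract-min → returns -47:
  remove root -47; move last element 5 to root → [5, -44, 3, -9, 30, 12, 17, 19]
  5 vs smaller child -44 at index 1, swap → [-44, 5, 3, -9, 30, 12, 17, 19]
  5 vs smaller child -9 at index 3, swap → [-44, -9, 3, 5, 30, 12, 17, 19]
extract-min → returns -44:
  remove root -44; move last element 19 to root → [19, -9, 3, 5, 30, 12, 17]
  19 vs smaller child -9 at index 1, swap → [-9, 19, 3, 5, 30, 12, 17]
  19 vs smaller child 5 at index 3, swap → [-9, 5, 3, 19, 30, 12, 17]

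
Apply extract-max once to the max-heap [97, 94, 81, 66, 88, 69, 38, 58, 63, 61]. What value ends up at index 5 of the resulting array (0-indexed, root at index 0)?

69

remove root 97; move last element 61 to root → [61, 94, 81, 66, 88, 69, 38, 58, 63]
61 vs larger child 94 at index 1, swap → [94, 61, 81, 66, 88, 69, 38, 58, 63]
61 vs larger child 88 at index 4, swap → [94, 88, 81, 66, 61, 69, 38, 58, 63]
resulting array: [94, 88, 81, 66, 61, 69, 38, 58, 63]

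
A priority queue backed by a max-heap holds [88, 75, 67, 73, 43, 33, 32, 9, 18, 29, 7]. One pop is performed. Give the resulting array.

remove root 88; move last element 7 to root → [7, 75, 67, 73, 43, 33, 32, 9, 18, 29]
7 vs larger child 75 at index 1, swap → [75, 7, 67, 73, 43, 33, 32, 9, 18, 29]
7 vs larger child 73 at index 3, swap → [75, 73, 67, 7, 43, 33, 32, 9, 18, 29]
7 vs larger child 18 at index 8, swap → [75, 73, 67, 18, 43, 33, 32, 9, 7, 29]

[75, 73, 67, 18, 43, 33, 32, 9, 7, 29]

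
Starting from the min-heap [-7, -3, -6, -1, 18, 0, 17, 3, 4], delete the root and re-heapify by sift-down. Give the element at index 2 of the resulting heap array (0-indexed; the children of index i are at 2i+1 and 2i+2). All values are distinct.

remove root -7; move last element 4 to root → [4, -3, -6, -1, 18, 0, 17, 3]
4 vs smaller child -6 at index 2, swap → [-6, -3, 4, -1, 18, 0, 17, 3]
4 vs smaller child 0 at index 5, swap → [-6, -3, 0, -1, 18, 4, 17, 3]
resulting array: [-6, -3, 0, -1, 18, 4, 17, 3]

0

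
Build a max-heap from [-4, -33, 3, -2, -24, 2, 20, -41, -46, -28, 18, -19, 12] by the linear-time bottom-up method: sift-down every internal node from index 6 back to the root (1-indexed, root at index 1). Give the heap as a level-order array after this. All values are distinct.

[20, 18, 12, -2, -24, 2, 3, -41, -46, -28, -33, -19, -4]

sift down from index 6:
  2 vs larger child 12 at index 13, swap → [-4, -33, 3, -2, -24, 12, 20, -41, -46, -28, 18, -19, 2]
sift down from index 5:
  -24 vs larger child 18 at index 11, swap → [-4, -33, 3, -2, 18, 12, 20, -41, -46, -28, -24, -19, 2]
sift down from index 4: already satisfies heap property
sift down from index 3:
  3 vs larger child 20 at index 7, swap → [-4, -33, 20, -2, 18, 12, 3, -41, -46, -28, -24, -19, 2]
sift down from index 2:
  -33 vs larger child 18 at index 5, swap → [-4, 18, 20, -2, -33, 12, 3, -41, -46, -28, -24, -19, 2]
  -33 vs larger child -24 at index 11, swap → [-4, 18, 20, -2, -24, 12, 3, -41, -46, -28, -33, -19, 2]
sift down from index 1:
  -4 vs larger child 20 at index 3, swap → [20, 18, -4, -2, -24, 12, 3, -41, -46, -28, -33, -19, 2]
  -4 vs larger child 12 at index 6, swap → [20, 18, 12, -2, -24, -4, 3, -41, -46, -28, -33, -19, 2]
  -4 vs larger child 2 at index 13, swap → [20, 18, 12, -2, -24, 2, 3, -41, -46, -28, -33, -19, -4]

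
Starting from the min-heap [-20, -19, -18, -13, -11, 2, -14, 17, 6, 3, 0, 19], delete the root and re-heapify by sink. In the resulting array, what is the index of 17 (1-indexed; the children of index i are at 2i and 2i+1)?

8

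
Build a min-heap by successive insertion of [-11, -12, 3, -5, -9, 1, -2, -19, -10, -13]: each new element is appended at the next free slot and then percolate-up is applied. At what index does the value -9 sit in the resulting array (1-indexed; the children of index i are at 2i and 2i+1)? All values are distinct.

Insert -11:
  append -11 at index 1 → [-11] (no swap needed)
Insert -12:
  append -12 at index 2 → [-11, -12]
  -12 < parent -11 at index 1, swap → [-12, -11]
Insert 3:
  append 3 at index 3 → [-12, -11, 3] (no swap needed)
Insert -5:
  append -5 at index 4 → [-12, -11, 3, -5] (no swap needed)
Insert -9:
  append -9 at index 5 → [-12, -11, 3, -5, -9] (no swap needed)
Insert 1:
  append 1 at index 6 → [-12, -11, 3, -5, -9, 1]
  1 < parent 3 at index 3, swap → [-12, -11, 1, -5, -9, 3]
Insert -2:
  append -2 at index 7 → [-12, -11, 1, -5, -9, 3, -2]
  -2 < parent 1 at index 3, swap → [-12, -11, -2, -5, -9, 3, 1]
Insert -19:
  append -19 at index 8 → [-12, -11, -2, -5, -9, 3, 1, -19]
  -19 < parent -5 at index 4, swap → [-12, -11, -2, -19, -9, 3, 1, -5]
  -19 < parent -11 at index 2, swap → [-12, -19, -2, -11, -9, 3, 1, -5]
  -19 < parent -12 at index 1, swap → [-19, -12, -2, -11, -9, 3, 1, -5]
Insert -10:
  append -10 at index 9 → [-19, -12, -2, -11, -9, 3, 1, -5, -10] (no swap needed)
Insert -13:
  append -13 at index 10 → [-19, -12, -2, -11, -9, 3, 1, -5, -10, -13]
  -13 < parent -9 at index 5, swap → [-19, -12, -2, -11, -13, 3, 1, -5, -10, -9]
  -13 < parent -12 at index 2, swap → [-19, -13, -2, -11, -12, 3, 1, -5, -10, -9]
resulting array: [-19, -13, -2, -11, -12, 3, 1, -5, -10, -9]

10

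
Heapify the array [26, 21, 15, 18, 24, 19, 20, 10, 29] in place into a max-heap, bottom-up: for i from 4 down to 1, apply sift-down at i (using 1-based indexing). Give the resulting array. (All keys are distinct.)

[29, 26, 20, 21, 24, 19, 15, 10, 18]

sift down from index 4:
  18 vs larger child 29 at index 9, swap → [26, 21, 15, 29, 24, 19, 20, 10, 18]
sift down from index 3:
  15 vs larger child 20 at index 7, swap → [26, 21, 20, 29, 24, 19, 15, 10, 18]
sift down from index 2:
  21 vs larger child 29 at index 4, swap → [26, 29, 20, 21, 24, 19, 15, 10, 18]
sift down from index 1:
  26 vs larger child 29 at index 2, swap → [29, 26, 20, 21, 24, 19, 15, 10, 18]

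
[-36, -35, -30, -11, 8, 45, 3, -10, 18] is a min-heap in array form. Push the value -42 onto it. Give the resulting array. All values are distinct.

append -42 at index 9 → [-36, -35, -30, -11, 8, 45, 3, -10, 18, -42]
-42 < parent 8 at index 4, swap → [-36, -35, -30, -11, -42, 45, 3, -10, 18, 8]
-42 < parent -35 at index 1, swap → [-36, -42, -30, -11, -35, 45, 3, -10, 18, 8]
-42 < parent -36 at index 0, swap → [-42, -36, -30, -11, -35, 45, 3, -10, 18, 8]

[-42, -36, -30, -11, -35, 45, 3, -10, 18, 8]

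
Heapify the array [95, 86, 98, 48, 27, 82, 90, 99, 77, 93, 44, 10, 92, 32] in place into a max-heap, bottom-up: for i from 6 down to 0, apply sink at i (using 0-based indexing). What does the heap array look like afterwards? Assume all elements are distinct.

sift down from index 6: already satisfies heap property
sift down from index 5:
  82 vs larger child 92 at index 12, swap → [95, 86, 98, 48, 27, 92, 90, 99, 77, 93, 44, 10, 82, 32]
sift down from index 4:
  27 vs larger child 93 at index 9, swap → [95, 86, 98, 48, 93, 92, 90, 99, 77, 27, 44, 10, 82, 32]
sift down from index 3:
  48 vs larger child 99 at index 7, swap → [95, 86, 98, 99, 93, 92, 90, 48, 77, 27, 44, 10, 82, 32]
sift down from index 2: already satisfies heap property
sift down from index 1:
  86 vs larger child 99 at index 3, swap → [95, 99, 98, 86, 93, 92, 90, 48, 77, 27, 44, 10, 82, 32]
sift down from index 0:
  95 vs larger child 99 at index 1, swap → [99, 95, 98, 86, 93, 92, 90, 48, 77, 27, 44, 10, 82, 32]

[99, 95, 98, 86, 93, 92, 90, 48, 77, 27, 44, 10, 82, 32]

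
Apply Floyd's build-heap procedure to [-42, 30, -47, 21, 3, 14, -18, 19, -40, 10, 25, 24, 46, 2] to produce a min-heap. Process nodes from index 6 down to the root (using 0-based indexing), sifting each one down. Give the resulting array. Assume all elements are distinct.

[-47, -40, -42, 19, 3, 14, -18, 30, 21, 10, 25, 24, 46, 2]

sift down from index 6: already satisfies heap property
sift down from index 5: already satisfies heap property
sift down from index 4: already satisfies heap property
sift down from index 3:
  21 vs smaller child -40 at index 8, swap → [-42, 30, -47, -40, 3, 14, -18, 19, 21, 10, 25, 24, 46, 2]
sift down from index 2: already satisfies heap property
sift down from index 1:
  30 vs smaller child -40 at index 3, swap → [-42, -40, -47, 30, 3, 14, -18, 19, 21, 10, 25, 24, 46, 2]
  30 vs smaller child 19 at index 7, swap → [-42, -40, -47, 19, 3, 14, -18, 30, 21, 10, 25, 24, 46, 2]
sift down from index 0:
  -42 vs smaller child -47 at index 2, swap → [-47, -40, -42, 19, 3, 14, -18, 30, 21, 10, 25, 24, 46, 2]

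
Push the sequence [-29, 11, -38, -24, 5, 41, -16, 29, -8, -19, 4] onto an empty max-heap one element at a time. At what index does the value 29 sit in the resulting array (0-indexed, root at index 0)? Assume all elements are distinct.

Insert -29:
  append -29 at index 0 → [-29] (no swap needed)
Insert 11:
  append 11 at index 1 → [-29, 11]
  11 > parent -29 at index 0, swap → [11, -29]
Insert -38:
  append -38 at index 2 → [11, -29, -38] (no swap needed)
Insert -24:
  append -24 at index 3 → [11, -29, -38, -24]
  -24 > parent -29 at index 1, swap → [11, -24, -38, -29]
Insert 5:
  append 5 at index 4 → [11, -24, -38, -29, 5]
  5 > parent -24 at index 1, swap → [11, 5, -38, -29, -24]
Insert 41:
  append 41 at index 5 → [11, 5, -38, -29, -24, 41]
  41 > parent -38 at index 2, swap → [11, 5, 41, -29, -24, -38]
  41 > parent 11 at index 0, swap → [41, 5, 11, -29, -24, -38]
Insert -16:
  append -16 at index 6 → [41, 5, 11, -29, -24, -38, -16] (no swap needed)
Insert 29:
  append 29 at index 7 → [41, 5, 11, -29, -24, -38, -16, 29]
  29 > parent -29 at index 3, swap → [41, 5, 11, 29, -24, -38, -16, -29]
  29 > parent 5 at index 1, swap → [41, 29, 11, 5, -24, -38, -16, -29]
Insert -8:
  append -8 at index 8 → [41, 29, 11, 5, -24, -38, -16, -29, -8] (no swap needed)
Insert -19:
  append -19 at index 9 → [41, 29, 11, 5, -24, -38, -16, -29, -8, -19]
  -19 > parent -24 at index 4, swap → [41, 29, 11, 5, -19, -38, -16, -29, -8, -24]
Insert 4:
  append 4 at index 10 → [41, 29, 11, 5, -19, -38, -16, -29, -8, -24, 4]
  4 > parent -19 at index 4, swap → [41, 29, 11, 5, 4, -38, -16, -29, -8, -24, -19]
resulting array: [41, 29, 11, 5, 4, -38, -16, -29, -8, -24, -19]

1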